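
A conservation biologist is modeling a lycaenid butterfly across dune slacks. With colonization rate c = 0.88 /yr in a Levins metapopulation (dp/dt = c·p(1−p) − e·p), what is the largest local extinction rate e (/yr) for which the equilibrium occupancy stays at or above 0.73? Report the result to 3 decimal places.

0.238

1 − e/c ≥ 0.73 ⇒ e ≤ c(1 − 0.73) = 0.88 × 0.2700.
e_max = 0.2376.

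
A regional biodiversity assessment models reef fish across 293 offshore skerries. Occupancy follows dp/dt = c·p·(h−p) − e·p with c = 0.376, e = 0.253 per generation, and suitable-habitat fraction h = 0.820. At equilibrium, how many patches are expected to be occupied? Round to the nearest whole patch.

p* = h − e/c = 0.820 − 0.6729 = 0.1471.
Expected occupied patches = N × p* = 293 × 0.1471 = 43.11 ≈ 43.

43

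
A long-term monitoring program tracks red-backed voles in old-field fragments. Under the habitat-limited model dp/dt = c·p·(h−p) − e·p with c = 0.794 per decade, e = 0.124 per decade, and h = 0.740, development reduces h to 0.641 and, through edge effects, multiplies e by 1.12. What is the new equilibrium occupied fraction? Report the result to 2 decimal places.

Before: p* = h − e/c = 0.740 − 0.124/0.794 = 0.740 − 0.1562 = 0.5838.
After: c = 0.794, e = 0.13888, h = 0.641; p* = 0.641 − 0.13888/0.794 = 0.4661.

0.47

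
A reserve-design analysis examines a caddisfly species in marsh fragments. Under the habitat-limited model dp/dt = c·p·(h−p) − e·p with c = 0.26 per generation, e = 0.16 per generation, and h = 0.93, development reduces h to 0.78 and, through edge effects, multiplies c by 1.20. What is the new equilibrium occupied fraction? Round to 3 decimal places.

Before: p* = h − e/c = 0.93 − 0.16/0.26 = 0.93 − 0.6154 = 0.3146.
After: c = 0.312, e = 0.16, h = 0.78; p* = 0.78 − 0.16/0.312 = 0.2672.

0.267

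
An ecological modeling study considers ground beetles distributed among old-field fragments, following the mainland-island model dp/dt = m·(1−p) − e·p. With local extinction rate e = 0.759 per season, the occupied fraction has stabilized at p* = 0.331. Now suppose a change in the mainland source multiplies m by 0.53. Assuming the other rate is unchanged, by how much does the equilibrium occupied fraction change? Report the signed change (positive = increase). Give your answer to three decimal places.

Balance m(1−p*) = e·p* gives m = e·p*/(1−p*) = 0.759×0.33100/0.66900 = 0.37553.
New p* = m/(m+e) = 0.19903/(0.19903+0.75900) = 0.20775.
Δp* = 0.20775 − 0.33100 = -0.12325.

-0.123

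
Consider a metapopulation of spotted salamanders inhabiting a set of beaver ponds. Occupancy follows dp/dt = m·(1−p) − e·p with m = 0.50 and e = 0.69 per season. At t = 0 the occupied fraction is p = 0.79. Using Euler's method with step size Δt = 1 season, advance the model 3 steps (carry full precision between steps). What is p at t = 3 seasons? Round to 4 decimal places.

Update rule: p ← p + [m·(1−p) − e·p]·Δt with Δt = 1.
  1  |  dp/dt·Δt = -0.440100  |  p_1 = 0.349900
  2  |  dp/dt·Δt = +0.083619  |  p_2 = 0.433519
  3  |  dp/dt·Δt = -0.015888  |  p_3 = 0.417631

0.4176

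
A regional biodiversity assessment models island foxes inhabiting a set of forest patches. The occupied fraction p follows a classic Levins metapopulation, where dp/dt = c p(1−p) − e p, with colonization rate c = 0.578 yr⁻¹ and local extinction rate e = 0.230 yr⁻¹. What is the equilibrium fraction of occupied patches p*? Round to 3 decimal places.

0.602

Setting dp/dt = 0 and dividing through by p* gives c·(1−p*) = e.
So p* = 1 − e/c = 1 − 0.230/0.578 = 1 − 0.3979 = 0.6021.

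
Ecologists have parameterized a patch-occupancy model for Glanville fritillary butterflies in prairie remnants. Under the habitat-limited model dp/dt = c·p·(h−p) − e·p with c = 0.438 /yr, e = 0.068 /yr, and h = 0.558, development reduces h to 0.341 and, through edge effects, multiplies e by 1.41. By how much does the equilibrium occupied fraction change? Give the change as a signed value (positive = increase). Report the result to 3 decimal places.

-0.281

Before: p* = h − e/c = 0.558 − 0.068/0.438 = 0.558 − 0.1553 = 0.4027.
After: c = 0.438, e = 0.09588, h = 0.341; p* = 0.341 − 0.09588/0.438 = 0.1221.
Δp* = 0.1221 − 0.4027 = -0.2807.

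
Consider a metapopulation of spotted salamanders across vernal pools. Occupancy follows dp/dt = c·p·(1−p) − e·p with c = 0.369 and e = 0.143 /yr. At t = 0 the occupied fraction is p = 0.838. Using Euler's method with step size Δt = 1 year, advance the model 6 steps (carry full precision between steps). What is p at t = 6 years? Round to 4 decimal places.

0.6471

Update rule: p ← p + [c·p·(1−p) − e·p]·Δt with Δt = 1.
t = 1: p = 0.83800 + (-0.06974) = 0.76826
t = 2: p = 0.76826 + (-0.04417) = 0.72409
t = 3: p = 0.72409 + (-0.02983) = 0.69427
t = 4: p = 0.69427 + (-0.02096) = 0.67331
t = 5: p = 0.67331 + (-0.01512) = 0.65819
t = 6: p = 0.65819 + (-0.01111) = 0.64709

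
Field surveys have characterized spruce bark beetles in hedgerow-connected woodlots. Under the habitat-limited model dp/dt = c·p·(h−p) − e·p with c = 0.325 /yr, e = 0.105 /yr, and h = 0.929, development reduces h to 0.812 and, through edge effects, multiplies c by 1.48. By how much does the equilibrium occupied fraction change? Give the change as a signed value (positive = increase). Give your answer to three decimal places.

-0.012

Before: p* = h − e/c = 0.929 − 0.105/0.325 = 0.929 − 0.3231 = 0.6059.
After: c = 0.481, e = 0.105, h = 0.812; p* = 0.812 − 0.105/0.481 = 0.5937.
Δp* = 0.5937 − 0.6059 = -0.0122.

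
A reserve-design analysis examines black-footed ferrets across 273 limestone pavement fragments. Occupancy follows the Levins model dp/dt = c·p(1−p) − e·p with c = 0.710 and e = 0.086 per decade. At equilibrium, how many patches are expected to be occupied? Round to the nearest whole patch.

p* = 1 − e/c = 1 − 0.086/0.710 = 0.8789.
Expected occupied patches = N × p* = 273 × 0.8789 = 239.93 ≈ 240.

240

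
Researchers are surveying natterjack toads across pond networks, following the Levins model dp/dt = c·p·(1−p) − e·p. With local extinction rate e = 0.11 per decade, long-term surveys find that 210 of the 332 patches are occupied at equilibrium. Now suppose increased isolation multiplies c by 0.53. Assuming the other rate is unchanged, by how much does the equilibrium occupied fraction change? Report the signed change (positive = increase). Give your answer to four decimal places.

Observed p* = 210/332 = 0.63253.
Balance c(1−p*) = e gives c = e/(1 − 0.63253) = 0.11/0.36747 = 0.29934.
New p* = 1 − e/c = 1 − 0.11000/0.15865 = 0.30665.
Δp* = 0.30665 − 0.63253 = -0.32588.

-0.3259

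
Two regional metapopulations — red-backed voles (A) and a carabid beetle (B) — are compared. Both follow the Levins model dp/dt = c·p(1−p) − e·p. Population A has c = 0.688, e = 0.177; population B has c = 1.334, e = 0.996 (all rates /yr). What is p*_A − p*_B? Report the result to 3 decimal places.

A: p*_A = 1 − 0.177/0.688 = 0.7427.
B: p*_B = 1 − 0.996/1.334 = 0.2534.
p*_A − p*_B = 0.7427 − 0.2534 = 0.4894.

0.489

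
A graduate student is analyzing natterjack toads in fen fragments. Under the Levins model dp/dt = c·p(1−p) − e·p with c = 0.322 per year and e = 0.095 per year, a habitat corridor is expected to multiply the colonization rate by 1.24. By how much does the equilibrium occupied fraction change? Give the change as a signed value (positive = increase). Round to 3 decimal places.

Before: p* = 1 − 0.095/0.322 = 0.7050.
After the change, c = 0.39928, e = 0.095, so p* = 1 − 0.095/0.39928 = 0.7621.
Δp* = 0.7621 − 0.7050 = +0.0571.

0.057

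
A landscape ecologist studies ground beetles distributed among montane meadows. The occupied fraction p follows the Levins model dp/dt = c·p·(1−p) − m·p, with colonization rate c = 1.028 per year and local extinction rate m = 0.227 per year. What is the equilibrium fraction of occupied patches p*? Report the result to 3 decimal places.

At equilibrium, colonization balances extinction: c·p*·(1−p*) = m·p*.
So p* = 1 − m/c = 1 − 0.227/1.028 = 1 − 0.2208 = 0.7792.

0.779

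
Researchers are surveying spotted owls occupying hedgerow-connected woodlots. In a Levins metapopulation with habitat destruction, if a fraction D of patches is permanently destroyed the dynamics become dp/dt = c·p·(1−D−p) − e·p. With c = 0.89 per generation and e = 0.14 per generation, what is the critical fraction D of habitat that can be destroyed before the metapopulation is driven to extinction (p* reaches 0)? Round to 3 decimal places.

The nontrivial equilibrium is p* = (1−D) − e/c; extinction occurs when this hits zero.
So D_crit = 1 − e/c = 1 − 0.14/0.89 = 1 − 0.1573 = 0.8427.
Note this equals the original equilibrium occupancy — the Levins extinction-debt result.

0.843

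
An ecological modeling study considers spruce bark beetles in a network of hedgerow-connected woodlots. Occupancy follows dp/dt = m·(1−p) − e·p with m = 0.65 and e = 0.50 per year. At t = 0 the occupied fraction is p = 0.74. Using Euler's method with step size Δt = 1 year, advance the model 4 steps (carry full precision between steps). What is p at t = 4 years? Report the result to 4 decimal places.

Update rule: p ← p + [m·(1−p) − e·p]·Δt with Δt = 1.
t = 1: p = 0.74000 + (-0.20100) = 0.53900
t = 2: p = 0.53900 + (+0.03015) = 0.56915
t = 3: p = 0.56915 + (-0.00452) = 0.56463
t = 4: p = 0.56463 + (+0.00068) = 0.56531

0.5653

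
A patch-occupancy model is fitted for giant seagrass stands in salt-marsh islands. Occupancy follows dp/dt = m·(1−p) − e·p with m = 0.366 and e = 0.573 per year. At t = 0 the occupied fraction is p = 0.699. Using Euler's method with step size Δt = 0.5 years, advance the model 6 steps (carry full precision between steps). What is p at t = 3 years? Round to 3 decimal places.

Update rule: p ← p + [m·(1−p) − e·p]·Δt with Δt = 0.5.
step 1: Δp = -0.14518, p = 0.55382
step 2: Δp = -0.07702, p = 0.47680
step 3: Δp = -0.04086, p = 0.43594
step 4: Δp = -0.02168, p = 0.41427
step 5: Δp = -0.01150, p = 0.40277
step 6: Δp = -0.00610, p = 0.39667

0.397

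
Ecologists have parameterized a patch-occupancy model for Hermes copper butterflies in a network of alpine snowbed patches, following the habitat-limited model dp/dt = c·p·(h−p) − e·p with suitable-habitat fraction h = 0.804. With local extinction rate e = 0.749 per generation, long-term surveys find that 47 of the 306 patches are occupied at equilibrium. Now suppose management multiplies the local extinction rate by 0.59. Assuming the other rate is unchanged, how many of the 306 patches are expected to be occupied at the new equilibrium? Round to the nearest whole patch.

129

Observed p* = 47/306 = 0.15359.
Balance c(h−p*) = e gives c = e/(0.804 − 0.15359) = 0.749/0.65041 = 1.15158.
New p* = 0.804 − e/c = 0.804 − 0.44191/1.15158 = 0.42026.
Expected occupied = 306 × 0.42026 = 128.60 ≈ 129.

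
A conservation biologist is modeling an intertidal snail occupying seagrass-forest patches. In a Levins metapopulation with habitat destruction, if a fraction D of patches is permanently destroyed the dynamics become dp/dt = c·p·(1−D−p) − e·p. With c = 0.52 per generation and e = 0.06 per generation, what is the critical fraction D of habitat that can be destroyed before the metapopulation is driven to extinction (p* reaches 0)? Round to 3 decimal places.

The nontrivial equilibrium is p* = (1−D) − e/c; extinction occurs when this hits zero.
So D_crit = 1 − e/c = 1 − 0.06/0.52 = 1 − 0.1154 = 0.8846.
Note this equals the original equilibrium occupancy — the Levins extinction-debt result.

0.885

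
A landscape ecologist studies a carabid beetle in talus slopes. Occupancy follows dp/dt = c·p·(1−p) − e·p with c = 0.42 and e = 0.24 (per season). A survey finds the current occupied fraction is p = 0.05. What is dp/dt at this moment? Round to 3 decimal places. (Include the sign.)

Colonization term: c·p·(1−p) = 0.42×0.05×0.9500 = 0.01995.
Extinction term: e·p = 0.01200.
dp/dt = 0.01995 − 0.01200 = 0.00795.

0.008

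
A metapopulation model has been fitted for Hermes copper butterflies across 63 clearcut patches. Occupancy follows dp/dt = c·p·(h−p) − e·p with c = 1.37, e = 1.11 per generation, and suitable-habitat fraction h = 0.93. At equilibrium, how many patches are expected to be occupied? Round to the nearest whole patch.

8

p* = h − e/c = 0.93 − 0.8102 = 0.1198.
Expected occupied patches = N × p* = 63 × 0.1198 = 7.55 ≈ 8.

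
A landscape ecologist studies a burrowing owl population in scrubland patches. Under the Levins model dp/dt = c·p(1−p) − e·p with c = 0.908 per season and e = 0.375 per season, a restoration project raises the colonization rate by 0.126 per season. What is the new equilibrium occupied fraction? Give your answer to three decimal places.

0.637

Before: p* = 1 − 0.375/0.908 = 0.5870.
After the change, c = 1.034, e = 0.375, so p* = 1 − 0.375/1.034 = 0.6373.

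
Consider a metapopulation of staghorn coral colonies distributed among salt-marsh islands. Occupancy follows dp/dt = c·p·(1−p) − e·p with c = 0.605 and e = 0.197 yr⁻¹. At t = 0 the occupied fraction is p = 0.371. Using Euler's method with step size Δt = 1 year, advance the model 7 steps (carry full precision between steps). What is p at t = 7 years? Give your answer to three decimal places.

0.655

Update rule: p ← p + [c·p·(1−p) − e·p]·Δt with Δt = 1.
t = 1: p = 0.37100 + (+0.06810) = 0.43910
t = 2: p = 0.43910 + (+0.06250) = 0.50160
t = 3: p = 0.50160 + (+0.05243) = 0.55403
t = 4: p = 0.55403 + (+0.04034) = 0.59437
t = 5: p = 0.59437 + (+0.02877) = 0.62314
t = 6: p = 0.62314 + (+0.01932) = 0.64246
t = 7: p = 0.64246 + (+0.01241) = 0.65487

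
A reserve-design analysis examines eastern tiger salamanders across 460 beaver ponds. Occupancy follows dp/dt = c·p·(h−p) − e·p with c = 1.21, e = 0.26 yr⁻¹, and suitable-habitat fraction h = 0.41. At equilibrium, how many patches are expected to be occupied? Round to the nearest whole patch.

90

p* = h − e/c = 0.41 − 0.2149 = 0.1951.
Expected occupied patches = N × p* = 460 × 0.1951 = 89.76 ≈ 90.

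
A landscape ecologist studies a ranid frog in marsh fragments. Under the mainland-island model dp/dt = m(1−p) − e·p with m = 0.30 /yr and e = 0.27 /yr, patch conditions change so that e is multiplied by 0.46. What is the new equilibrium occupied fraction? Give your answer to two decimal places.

Before: p* = 0.30/(0.30+0.27) = 0.5263.
After: m = 0.3, e = 0.1242; p* = 0.3/0.4242 = 0.7072.

0.71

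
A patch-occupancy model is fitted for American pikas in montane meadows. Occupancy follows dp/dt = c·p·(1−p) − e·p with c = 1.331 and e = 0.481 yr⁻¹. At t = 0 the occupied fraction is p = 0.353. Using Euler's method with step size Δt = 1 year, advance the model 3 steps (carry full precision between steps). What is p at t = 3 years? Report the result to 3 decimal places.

Update rule: p ← p + [c·p·(1−p) − e·p]·Δt with Δt = 1.
t = 1: p = 0.35300 + (+0.13420) = 0.48720
t = 2: p = 0.48720 + (+0.09819) = 0.58539
t = 3: p = 0.58539 + (+0.04148) = 0.62686

0.627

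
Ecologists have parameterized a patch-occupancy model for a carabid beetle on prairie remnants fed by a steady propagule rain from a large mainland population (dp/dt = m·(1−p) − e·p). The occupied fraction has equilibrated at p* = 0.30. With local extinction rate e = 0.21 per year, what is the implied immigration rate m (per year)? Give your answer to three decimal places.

0.090

At equilibrium m(1−p*) = e·p*, so m = e·p*/(1−p*).
m = 0.21 × 0.30 / 0.7000 = 0.0630/0.7000 = 0.0900.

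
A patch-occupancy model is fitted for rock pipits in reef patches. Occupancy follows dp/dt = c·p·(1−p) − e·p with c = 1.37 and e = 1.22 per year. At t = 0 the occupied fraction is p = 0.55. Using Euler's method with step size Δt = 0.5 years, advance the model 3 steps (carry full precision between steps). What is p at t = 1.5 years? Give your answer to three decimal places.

Update rule: p ← p + [c·p·(1−p) − e·p]·Δt with Δt = 0.5.
p: 0.55000 → 0.38404  (Δp = -0.16596)
p: 0.38404 → 0.31181  (Δp = -0.07222)
p: 0.31181 → 0.26860  (Δp = -0.04321)

0.269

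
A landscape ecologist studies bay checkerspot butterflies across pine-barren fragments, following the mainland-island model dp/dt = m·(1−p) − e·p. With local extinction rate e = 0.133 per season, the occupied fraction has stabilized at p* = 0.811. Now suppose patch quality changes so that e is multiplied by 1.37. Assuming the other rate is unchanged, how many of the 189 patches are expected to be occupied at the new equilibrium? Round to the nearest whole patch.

Balance m(1−p*) = e·p* gives m = e·p*/(1−p*) = 0.133×0.81100/0.18900 = 0.57070.
New p* = m/(m+e) = 0.57070/(0.57070+0.18221) = 0.75799.
Expected occupied = 189 × 0.75799 = 143.26 ≈ 143.

143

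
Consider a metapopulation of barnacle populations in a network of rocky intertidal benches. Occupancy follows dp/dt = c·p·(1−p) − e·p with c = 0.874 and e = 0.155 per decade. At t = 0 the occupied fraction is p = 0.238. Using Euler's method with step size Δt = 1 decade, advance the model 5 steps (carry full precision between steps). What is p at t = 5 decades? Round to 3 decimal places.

0.796

Update rule: p ← p + [c·p·(1−p) − e·p]·Δt with Δt = 1.
step 1: Δp = +0.12162, p = 0.35962
step 2: Δp = +0.14553, p = 0.50515
step 3: Δp = +0.14018, p = 0.64533
step 4: Δp = +0.10001, p = 0.74534
step 5: Δp = +0.05036, p = 0.79571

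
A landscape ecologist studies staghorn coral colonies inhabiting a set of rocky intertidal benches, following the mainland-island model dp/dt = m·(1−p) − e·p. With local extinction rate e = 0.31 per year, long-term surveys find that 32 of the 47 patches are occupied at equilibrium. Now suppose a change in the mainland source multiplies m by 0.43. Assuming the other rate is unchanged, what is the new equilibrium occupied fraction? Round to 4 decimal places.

Observed p* = 32/47 = 0.68085.
Balance m(1−p*) = e·p* gives m = e·p*/(1−p*) = 0.31×0.68085/0.31915 = 0.66133.
New p* = m/(m+e) = 0.28437/(0.28437+0.31000) = 0.47844.

0.4784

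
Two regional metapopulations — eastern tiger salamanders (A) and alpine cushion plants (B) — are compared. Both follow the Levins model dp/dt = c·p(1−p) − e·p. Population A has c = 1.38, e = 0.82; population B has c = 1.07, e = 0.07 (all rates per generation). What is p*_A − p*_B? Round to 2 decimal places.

A: p*_A = 1 − 0.82/1.38 = 0.4058.
B: p*_B = 1 − 0.07/1.07 = 0.9346.
p*_A − p*_B = 0.4058 − 0.9346 = -0.5288.

-0.53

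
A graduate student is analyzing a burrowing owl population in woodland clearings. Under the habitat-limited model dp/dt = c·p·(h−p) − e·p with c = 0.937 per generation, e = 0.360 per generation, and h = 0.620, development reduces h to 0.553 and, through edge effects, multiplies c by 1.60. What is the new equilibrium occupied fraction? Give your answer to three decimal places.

0.313

Before: p* = h − e/c = 0.620 − 0.360/0.937 = 0.620 − 0.3842 = 0.2358.
After: c = 1.4992, e = 0.36, h = 0.553; p* = 0.553 − 0.36/1.4992 = 0.3129.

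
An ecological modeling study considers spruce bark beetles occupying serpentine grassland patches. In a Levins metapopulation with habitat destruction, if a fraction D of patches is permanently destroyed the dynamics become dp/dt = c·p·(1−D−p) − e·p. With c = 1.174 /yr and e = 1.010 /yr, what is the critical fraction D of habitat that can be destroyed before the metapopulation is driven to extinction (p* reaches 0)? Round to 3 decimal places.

0.140

The nontrivial equilibrium is p* = (1−D) − e/c; extinction occurs when this hits zero.
So D_crit = 1 − e/c = 1 − 1.010/1.174 = 1 − 0.8603 = 0.1397.
Note this equals the original equilibrium occupancy — the Levins extinction-debt result.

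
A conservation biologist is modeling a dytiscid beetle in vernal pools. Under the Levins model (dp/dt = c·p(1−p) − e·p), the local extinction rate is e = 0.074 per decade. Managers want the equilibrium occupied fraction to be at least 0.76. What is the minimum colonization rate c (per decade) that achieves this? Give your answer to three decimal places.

p* = 1 − e/c ≥ 0.76 requires e/c ≤ 0.2400, i.e. c ≥ e/0.2400.
c_min = 0.074/0.2400 = 0.3083.

0.308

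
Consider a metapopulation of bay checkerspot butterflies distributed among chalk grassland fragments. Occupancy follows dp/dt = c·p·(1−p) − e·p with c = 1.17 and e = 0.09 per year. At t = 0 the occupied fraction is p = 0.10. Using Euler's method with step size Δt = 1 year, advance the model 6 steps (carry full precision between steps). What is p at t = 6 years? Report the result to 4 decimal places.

0.9233

Update rule: p ← p + [c·p·(1−p) − e·p]·Δt with Δt = 1.
t = 1: p = 0.10000 + (+0.09630) = 0.19630
t = 2: p = 0.19630 + (+0.16692) = 0.36322
t = 3: p = 0.36322 + (+0.23792) = 0.60114
t = 4: p = 0.60114 + (+0.22643) = 0.82757
t = 5: p = 0.82757 + (+0.09248) = 0.92005
t = 6: p = 0.92005 + (+0.00326) = 0.92331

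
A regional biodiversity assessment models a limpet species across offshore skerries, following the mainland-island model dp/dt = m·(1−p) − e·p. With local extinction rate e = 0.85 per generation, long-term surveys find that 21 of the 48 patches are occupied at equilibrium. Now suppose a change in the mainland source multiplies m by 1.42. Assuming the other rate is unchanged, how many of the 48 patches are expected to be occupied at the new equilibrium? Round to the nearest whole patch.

25

Observed p* = 21/48 = 0.43750.
Balance m(1−p*) = e·p* gives m = e·p*/(1−p*) = 0.85×0.43750/0.56250 = 0.66111.
New p* = m/(m+e) = 0.93878/(0.93878+0.85000) = 0.52482.
Expected occupied = 48 × 0.52482 = 25.19 ≈ 25.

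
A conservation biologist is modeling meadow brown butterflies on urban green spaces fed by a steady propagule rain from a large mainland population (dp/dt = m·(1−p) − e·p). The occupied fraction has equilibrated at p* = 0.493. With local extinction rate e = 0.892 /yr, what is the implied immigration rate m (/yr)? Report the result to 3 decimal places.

At equilibrium m(1−p*) = e·p*, so m = e·p*/(1−p*).
m = 0.892 × 0.493 / 0.5070 = 0.4398/0.5070 = 0.8674.

0.867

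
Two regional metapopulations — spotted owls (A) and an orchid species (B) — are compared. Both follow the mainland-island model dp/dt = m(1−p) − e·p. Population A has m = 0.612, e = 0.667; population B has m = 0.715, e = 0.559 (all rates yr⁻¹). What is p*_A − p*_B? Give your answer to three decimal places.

A: p*_A = m/(m+e) = 0.612/1.2790 = 0.4785.
B: p*_B = 0.715/1.2740 = 0.5612.
p*_A − p*_B = 0.4785 − 0.5612 = -0.0827.

-0.083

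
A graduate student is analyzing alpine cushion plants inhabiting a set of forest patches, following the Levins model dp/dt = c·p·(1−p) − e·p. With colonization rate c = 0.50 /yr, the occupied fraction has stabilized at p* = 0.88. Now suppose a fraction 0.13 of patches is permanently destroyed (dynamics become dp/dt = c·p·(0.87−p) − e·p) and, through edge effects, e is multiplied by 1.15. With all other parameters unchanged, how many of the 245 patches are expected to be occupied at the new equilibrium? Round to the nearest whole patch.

Balance c(1−p*) = e gives e = 0.50×(1 − 0.88000) = 0.06000.
New p* = 0.87 − e/c = 0.87 − 0.06900/0.50000 = 0.73200.
Expected occupied = 245 × 0.73200 = 179.34 ≈ 179.

179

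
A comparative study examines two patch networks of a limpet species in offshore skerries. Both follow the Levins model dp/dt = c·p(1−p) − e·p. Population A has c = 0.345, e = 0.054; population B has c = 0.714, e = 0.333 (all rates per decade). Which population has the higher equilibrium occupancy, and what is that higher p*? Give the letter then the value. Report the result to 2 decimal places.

A, 0.84

A: p*_A = 1 − 0.054/0.345 = 0.8435.
B: p*_B = 1 − 0.333/0.714 = 0.5336.
A is higher at 0.8435.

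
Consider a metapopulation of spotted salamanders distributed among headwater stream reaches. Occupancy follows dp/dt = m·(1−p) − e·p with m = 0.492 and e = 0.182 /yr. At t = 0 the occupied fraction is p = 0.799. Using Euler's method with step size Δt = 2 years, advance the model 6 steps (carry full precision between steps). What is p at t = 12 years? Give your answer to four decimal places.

0.7301

Update rule: p ← p + [m·(1−p) − e·p]·Δt with Δt = 2.
t = 2: p = 0.79900 + (-0.09305) = 0.70595
t = 4: p = 0.70595 + (+0.03238) = 0.73833
t = 6: p = 0.73833 + (-0.01127) = 0.72706
t = 8: p = 0.72706 + (+0.00392) = 0.73098
t = 10: p = 0.73098 + (-0.00136) = 0.72962
t = 12: p = 0.72962 + (+0.00047) = 0.73009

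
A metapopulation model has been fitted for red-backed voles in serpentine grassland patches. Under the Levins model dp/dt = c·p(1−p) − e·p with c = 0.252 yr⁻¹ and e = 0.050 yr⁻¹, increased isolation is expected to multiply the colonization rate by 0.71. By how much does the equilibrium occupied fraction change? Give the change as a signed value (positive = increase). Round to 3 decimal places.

Before: p* = 1 − 0.050/0.252 = 0.8016.
After the change, c = 0.17892, e = 0.05, so p* = 1 − 0.05/0.17892 = 0.7205.
Δp* = 0.7205 − 0.8016 = -0.0810.

-0.081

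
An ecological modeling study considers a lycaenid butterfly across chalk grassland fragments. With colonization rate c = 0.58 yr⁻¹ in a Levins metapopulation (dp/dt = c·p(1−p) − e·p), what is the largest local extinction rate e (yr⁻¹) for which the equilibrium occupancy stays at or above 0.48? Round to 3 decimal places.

1 − e/c ≥ 0.48 ⇒ e ≤ c(1 − 0.48) = 0.58 × 0.5200.
e_max = 0.3016.

0.302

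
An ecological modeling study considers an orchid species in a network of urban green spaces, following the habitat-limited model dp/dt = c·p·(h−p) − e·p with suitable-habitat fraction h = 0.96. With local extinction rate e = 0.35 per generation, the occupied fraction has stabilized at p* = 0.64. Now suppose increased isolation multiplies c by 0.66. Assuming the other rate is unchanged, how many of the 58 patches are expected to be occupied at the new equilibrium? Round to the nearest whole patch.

28

Balance c(h−p*) = e gives c = e/(0.96 − 0.64000) = 0.35/0.32000 = 1.09375.
New p* = 0.96 − e/c = 0.96 − 0.35000/0.72188 = 0.47515.
Expected occupied = 58 × 0.47515 = 27.56 ≈ 28.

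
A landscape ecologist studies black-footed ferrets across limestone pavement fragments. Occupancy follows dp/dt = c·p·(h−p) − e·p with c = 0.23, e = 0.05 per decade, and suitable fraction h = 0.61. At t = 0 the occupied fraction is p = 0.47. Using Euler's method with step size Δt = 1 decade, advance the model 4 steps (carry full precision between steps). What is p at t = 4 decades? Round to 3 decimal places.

0.442

Update rule: p ← p + [c·p·(h−p) − e·p]·Δt with Δt = 1.
step 1: Δp = -0.00837, p = 0.46163
step 2: Δp = -0.00733, p = 0.45431
step 3: Δp = -0.00645, p = 0.44786
step 4: Δp = -0.00569, p = 0.44217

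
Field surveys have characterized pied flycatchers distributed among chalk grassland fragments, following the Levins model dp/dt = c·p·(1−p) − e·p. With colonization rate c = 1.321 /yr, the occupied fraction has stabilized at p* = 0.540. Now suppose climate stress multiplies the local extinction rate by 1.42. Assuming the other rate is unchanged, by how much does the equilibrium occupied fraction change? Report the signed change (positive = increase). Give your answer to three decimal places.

Balance c(1−p*) = e gives e = 1.321×(1 − 0.54000) = 0.60766.
New p* = 1 − e/c = 1 − 0.86288/1.32100 = 0.34680.
Δp* = 0.34680 − 0.54000 = -0.19320.

-0.193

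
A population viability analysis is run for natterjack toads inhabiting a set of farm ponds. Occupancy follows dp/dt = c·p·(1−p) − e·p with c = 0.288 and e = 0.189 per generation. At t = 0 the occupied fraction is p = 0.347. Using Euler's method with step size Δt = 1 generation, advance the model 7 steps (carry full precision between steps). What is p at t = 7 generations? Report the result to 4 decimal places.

0.3453

Update rule: p ← p + [c·p·(1−p) − e·p]·Δt with Δt = 1.
t = 1: p = 0.34700 + (-0.00032) = 0.34668
t = 2: p = 0.34668 + (-0.00029) = 0.34638
t = 3: p = 0.34638 + (-0.00026) = 0.34612
t = 4: p = 0.34612 + (-0.00024) = 0.34588
t = 5: p = 0.34588 + (-0.00021) = 0.34567
t = 6: p = 0.34567 + (-0.00019) = 0.34548
t = 7: p = 0.34548 + (-0.00017) = 0.34531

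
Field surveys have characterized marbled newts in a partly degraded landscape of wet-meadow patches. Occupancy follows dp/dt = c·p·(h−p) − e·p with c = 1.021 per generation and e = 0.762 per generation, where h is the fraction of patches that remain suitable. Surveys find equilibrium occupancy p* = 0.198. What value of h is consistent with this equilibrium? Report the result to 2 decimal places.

At equilibrium c(h−p*) = e, so h = p* + e/c.
h = 0.198 + 0.762/1.021 = 0.198 + 0.7463 = 0.9443.

0.94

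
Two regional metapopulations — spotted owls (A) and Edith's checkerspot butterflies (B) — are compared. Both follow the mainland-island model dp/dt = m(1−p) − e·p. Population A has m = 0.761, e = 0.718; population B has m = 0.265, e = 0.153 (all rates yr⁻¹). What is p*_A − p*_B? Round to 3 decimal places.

A: p*_A = m/(m+e) = 0.761/1.4790 = 0.5145.
B: p*_B = 0.265/0.4180 = 0.6340.
p*_A − p*_B = 0.5145 − 0.6340 = -0.1194.

-0.119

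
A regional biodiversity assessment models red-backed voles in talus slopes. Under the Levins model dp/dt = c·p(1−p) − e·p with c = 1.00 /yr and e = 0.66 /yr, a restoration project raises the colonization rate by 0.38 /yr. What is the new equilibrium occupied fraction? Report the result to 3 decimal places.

Before: p* = 1 − 0.66/1.00 = 0.3400.
After the change, c = 1.38, e = 0.66, so p* = 1 − 0.66/1.38 = 0.5217.

0.522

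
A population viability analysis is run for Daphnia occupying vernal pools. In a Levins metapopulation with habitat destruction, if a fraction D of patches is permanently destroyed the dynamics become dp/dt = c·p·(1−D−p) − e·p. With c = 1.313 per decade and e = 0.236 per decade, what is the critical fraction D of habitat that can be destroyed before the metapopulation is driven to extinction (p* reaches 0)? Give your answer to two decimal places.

0.82

The nontrivial equilibrium is p* = (1−D) − e/c; extinction occurs when this hits zero.
So D_crit = 1 − e/c = 1 − 0.236/1.313 = 1 − 0.1797 = 0.8203.
Note this equals the original equilibrium occupancy — the Levins extinction-debt result.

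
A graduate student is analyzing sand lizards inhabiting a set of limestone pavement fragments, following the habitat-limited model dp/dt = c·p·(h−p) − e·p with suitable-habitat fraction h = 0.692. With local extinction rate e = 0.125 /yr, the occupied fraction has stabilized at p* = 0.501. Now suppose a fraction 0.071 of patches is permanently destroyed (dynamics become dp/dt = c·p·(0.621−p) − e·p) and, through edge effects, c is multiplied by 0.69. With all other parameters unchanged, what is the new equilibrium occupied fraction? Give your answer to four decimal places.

0.3442

Balance c(h−p*) = e gives c = e/(0.692 − 0.50100) = 0.125/0.19100 = 0.65445.
New p* = 0.621 − e/c = 0.621 − 0.12500/0.45157 = 0.34419.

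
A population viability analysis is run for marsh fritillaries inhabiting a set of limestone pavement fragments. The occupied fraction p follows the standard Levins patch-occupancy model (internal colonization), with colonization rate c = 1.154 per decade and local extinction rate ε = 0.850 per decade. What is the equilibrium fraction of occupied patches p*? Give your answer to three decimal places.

At equilibrium, colonization balances extinction: c·p*·(1−p*) = ε·p*.
So p* = 1 − ε/c = 1 − 0.850/1.154 = 1 − 0.7366 = 0.2634.

0.263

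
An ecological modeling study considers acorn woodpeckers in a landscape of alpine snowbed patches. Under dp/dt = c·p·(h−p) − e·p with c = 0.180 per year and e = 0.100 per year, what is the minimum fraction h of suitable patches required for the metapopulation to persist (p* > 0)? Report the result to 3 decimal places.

p* = h − e/c is positive only when h > e/c.
h_min = e/c = 0.100/0.180 = 0.5556.

0.556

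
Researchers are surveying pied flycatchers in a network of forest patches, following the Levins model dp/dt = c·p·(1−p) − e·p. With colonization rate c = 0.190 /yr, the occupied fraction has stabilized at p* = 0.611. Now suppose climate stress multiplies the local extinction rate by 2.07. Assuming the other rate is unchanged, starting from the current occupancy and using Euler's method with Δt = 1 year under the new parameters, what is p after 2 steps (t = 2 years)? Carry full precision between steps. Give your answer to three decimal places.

0.523

Balance c(1−p*) = e gives e = 0.190×(1 − 0.61100) = 0.07391.
Starting from p₀ = 0.61100; update p ← p + (dp/dt)·Δt with the new parameters.
t = 1: p = 0.61100 + (-0.04832) = 0.56268
t = 2: p = 0.56268 + (-0.03933) = 0.52335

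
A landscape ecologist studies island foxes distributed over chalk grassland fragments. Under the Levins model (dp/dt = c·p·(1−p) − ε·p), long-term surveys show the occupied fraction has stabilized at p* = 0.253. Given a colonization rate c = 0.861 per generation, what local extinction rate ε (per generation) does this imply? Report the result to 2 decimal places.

0.64

At equilibrium c(1−p*) = ε.
ε = 0.861 × (1 − 0.253) = 0.861 × 0.7470 = 0.6432.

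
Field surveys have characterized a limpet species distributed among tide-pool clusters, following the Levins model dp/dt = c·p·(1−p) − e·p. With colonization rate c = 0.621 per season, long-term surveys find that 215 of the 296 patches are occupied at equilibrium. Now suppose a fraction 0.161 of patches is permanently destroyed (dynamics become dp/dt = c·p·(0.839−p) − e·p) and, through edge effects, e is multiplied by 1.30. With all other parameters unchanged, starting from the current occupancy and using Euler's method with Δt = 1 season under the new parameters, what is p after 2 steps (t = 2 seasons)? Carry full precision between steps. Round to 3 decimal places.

0.566

Observed p* = 215/296 = 0.72635.
Balance c(1−p*) = e gives e = 0.621×(1 − 0.72635) = 0.16994.
Starting from p₀ = 0.72635; update p ← p + (dp/dt)·Δt with the new parameters.
t = 1: p = 0.72635 + (-0.10965) = 0.61670
t = 2: p = 0.61670 + (-0.05110) = 0.56560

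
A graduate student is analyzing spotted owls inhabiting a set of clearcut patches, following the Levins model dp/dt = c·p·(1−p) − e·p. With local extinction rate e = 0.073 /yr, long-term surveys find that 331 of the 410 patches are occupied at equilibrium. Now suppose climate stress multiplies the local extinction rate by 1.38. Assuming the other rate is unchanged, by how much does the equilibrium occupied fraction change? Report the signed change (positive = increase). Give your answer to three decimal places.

Observed p* = 331/410 = 0.80732.
Balance c(1−p*) = e gives c = e/(1 − 0.80732) = 0.073/0.19268 = 0.37887.
New p* = 1 − e/c = 1 − 0.10074/0.37887 = 0.73410.
Δp* = 0.73410 − 0.80732 = -0.07322.

-0.073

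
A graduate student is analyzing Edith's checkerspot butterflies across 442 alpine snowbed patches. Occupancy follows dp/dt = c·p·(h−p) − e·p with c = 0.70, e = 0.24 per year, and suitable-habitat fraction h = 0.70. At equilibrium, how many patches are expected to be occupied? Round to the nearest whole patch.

p* = h − e/c = 0.70 − 0.3429 = 0.3571.
Expected occupied patches = N × p* = 442 × 0.3571 = 157.86 ≈ 158.

158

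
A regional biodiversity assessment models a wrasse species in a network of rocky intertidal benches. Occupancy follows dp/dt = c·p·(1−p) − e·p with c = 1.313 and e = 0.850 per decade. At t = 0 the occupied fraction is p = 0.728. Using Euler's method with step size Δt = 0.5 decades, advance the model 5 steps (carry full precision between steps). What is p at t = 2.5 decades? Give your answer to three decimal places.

Update rule: p ← p + [c·p·(1−p) − e·p]·Δt with Δt = 0.5.
step 1: Δp = -0.17940, p = 0.54860
step 2: Δp = -0.07058, p = 0.47802
step 3: Δp = -0.03935, p = 0.43867
step 4: Δp = -0.02478, p = 0.41389
step 5: Δp = -0.01665, p = 0.39724

0.397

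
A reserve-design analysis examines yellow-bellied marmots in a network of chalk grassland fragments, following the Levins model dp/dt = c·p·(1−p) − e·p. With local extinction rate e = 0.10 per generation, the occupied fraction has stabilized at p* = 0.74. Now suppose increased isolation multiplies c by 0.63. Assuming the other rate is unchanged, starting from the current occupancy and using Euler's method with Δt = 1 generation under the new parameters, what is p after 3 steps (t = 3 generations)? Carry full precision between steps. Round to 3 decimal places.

0.674

Balance c(1−p*) = e gives c = e/(1 − 0.74000) = 0.10/0.26000 = 0.38462.
Starting from p₀ = 0.74000; update p ← p + (dp/dt)·Δt with the new parameters.
p: 0.74000 → 0.71262  (Δp = -0.02738)
p: 0.71262 → 0.69098  (Δp = -0.02164)
p: 0.69098 → 0.67362  (Δp = -0.01736)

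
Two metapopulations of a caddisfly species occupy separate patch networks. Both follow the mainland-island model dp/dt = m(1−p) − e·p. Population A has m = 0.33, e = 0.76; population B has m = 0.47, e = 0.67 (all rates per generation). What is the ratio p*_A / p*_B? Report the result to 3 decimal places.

A: p*_A = m/(m+e) = 0.33/1.0900 = 0.3028.
B: p*_B = 0.47/1.1400 = 0.4123.
p*_A / p*_B = 0.3028/0.4123 = 0.7343.

0.734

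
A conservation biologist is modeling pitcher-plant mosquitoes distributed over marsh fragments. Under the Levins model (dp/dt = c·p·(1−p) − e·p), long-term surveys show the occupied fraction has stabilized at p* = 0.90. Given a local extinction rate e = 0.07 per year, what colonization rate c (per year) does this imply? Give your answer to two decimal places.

0.70

At equilibrium c(1−p*) = e, so c = e/(1−p*).
c = 0.07/(1 − 0.90) = 0.07/0.1000 = 0.7000.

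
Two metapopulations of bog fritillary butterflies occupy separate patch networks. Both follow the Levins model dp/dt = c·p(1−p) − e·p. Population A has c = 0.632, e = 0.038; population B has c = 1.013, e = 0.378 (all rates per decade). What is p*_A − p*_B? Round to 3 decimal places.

A: p*_A = 1 − 0.038/0.632 = 0.9399.
B: p*_B = 1 − 0.378/1.013 = 0.6269.
p*_A − p*_B = 0.9399 − 0.6269 = 0.3130.

0.313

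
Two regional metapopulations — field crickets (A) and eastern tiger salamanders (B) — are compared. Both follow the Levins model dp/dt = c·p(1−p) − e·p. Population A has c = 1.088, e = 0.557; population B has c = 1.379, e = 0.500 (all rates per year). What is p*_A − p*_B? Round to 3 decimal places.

-0.149

A: p*_A = 1 − 0.557/1.088 = 0.4881.
B: p*_B = 1 − 0.500/1.379 = 0.6374.
p*_A − p*_B = 0.4881 − 0.6374 = -0.1494.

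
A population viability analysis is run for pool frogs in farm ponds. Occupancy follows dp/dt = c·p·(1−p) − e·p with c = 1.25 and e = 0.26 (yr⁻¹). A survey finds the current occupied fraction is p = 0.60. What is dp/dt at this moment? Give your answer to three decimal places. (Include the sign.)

Colonization term: c·p·(1−p) = 1.25×0.60×0.4000 = 0.30000.
Extinction term: e·p = 0.15600.
dp/dt = 0.30000 − 0.15600 = 0.14400.

0.144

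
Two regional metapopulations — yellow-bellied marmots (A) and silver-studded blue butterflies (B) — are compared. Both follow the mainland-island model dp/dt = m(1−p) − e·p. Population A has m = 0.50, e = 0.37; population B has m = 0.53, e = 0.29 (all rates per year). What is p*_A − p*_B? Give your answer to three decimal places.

-0.072

A: p*_A = m/(m+e) = 0.50/0.8700 = 0.5747.
B: p*_B = 0.53/0.8200 = 0.6463.
p*_A − p*_B = 0.5747 − 0.6463 = -0.0716.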